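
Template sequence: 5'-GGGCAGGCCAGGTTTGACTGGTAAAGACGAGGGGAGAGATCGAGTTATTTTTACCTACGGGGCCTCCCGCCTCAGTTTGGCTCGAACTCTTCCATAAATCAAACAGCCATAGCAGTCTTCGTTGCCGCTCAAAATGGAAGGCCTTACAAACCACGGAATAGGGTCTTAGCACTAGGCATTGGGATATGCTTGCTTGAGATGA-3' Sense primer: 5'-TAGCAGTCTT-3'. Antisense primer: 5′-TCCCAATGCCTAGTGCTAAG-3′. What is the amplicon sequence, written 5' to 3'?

Scanning the template, TAGCAGTCTT occurs at positions 110–119; this primer anneals to the bottom strand there with its 3' end pointing downstream.
Reverse complement of the reverse primer: CTTAGCACTAGGCATTGGGA. This occurs on the top strand at positions 165–184.
The product is the template from position 110 through 184 (75 bp).

5'-TAGCAGTCTTCGTTGCCGCTCAAAATGGAAGGCCTTACAAACCACGGAATAGGGTCTTAGCACTAGGCATTGGGA-3'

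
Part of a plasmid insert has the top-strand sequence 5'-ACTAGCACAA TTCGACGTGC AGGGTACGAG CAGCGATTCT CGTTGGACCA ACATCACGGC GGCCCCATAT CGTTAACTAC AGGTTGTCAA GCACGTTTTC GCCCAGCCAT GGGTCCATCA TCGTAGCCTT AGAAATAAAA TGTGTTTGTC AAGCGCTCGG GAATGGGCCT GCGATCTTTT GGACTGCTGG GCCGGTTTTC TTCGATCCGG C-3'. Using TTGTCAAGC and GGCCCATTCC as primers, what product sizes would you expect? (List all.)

The forward primer TTGTCAAGC matches the top strand at positions 84–92, 146–154.
The reverse primer's reverse complement is GGAATGGGCC, matching at positions 160–169.
Each forward site pairs with the reverse site to give a product ending at position 169: sizes 86, 24 bp.

86 bp, 24 bp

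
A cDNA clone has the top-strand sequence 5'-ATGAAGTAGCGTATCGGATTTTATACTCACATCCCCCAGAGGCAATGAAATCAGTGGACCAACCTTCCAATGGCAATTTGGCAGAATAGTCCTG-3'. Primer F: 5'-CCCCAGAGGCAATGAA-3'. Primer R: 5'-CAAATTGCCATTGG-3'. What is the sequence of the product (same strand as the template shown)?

Forward primer CCCCAGAGGCAATGAA is found on the top strand at positions 34–49.
The reverse primer's reverse complement is CCAATGGCAATTTG, which matches the template at positions 67–80.
The product is the template from position 34 through 80 (47 bp).

5'-CCCCAGAGGCAATGAAATCAGTGGACCAACCTTCCAATGGCAATTTG-3'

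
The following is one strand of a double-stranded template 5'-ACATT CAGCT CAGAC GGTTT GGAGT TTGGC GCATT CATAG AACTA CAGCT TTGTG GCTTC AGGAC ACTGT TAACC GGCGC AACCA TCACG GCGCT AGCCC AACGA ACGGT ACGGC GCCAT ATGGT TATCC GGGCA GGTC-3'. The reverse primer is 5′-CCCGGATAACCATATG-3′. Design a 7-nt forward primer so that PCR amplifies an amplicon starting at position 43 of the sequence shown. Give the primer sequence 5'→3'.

The reverse primer's reverse complement CATATGGTTATCCGGG matches the template at positions 118–133; the product starts at position 43.
The forward primer is identical to the top strand over positions 43–49: CTACAGC.

5'-CTACAGC-3'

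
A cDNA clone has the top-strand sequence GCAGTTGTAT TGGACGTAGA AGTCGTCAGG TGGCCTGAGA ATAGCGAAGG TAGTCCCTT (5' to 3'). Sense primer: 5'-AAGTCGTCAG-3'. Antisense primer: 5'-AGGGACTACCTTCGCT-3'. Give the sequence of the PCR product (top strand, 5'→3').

5'-AAGTCGTCAGGTGGCCTGAGAATAGCGAAGGTAGTCCCT-3'

Forward primer AAGTCGTCAG is found on the top strand at positions 20–29.
Taking the reverse complement of AGGGACTACCTTCGCT gives AGCGAAGGTAGTCCCT, found at positions 43–58 on the template; the primer anneals here to the top strand with its 3' end pointing upstream.
The product is the template from position 20 through 58 (39 bp).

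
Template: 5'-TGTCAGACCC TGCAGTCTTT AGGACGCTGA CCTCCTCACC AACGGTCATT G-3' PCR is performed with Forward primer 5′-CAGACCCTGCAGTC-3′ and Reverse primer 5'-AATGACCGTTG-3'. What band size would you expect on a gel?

Forward primer CAGACCCTGCAGTC is found on the top strand at positions 4–17.
Taking the reverse complement of AATGACCGTTG gives CAACGGTCATT, found at positions 40–50 on the template; the primer anneals here to the top strand with its 3' end pointing upstream.
Amplicon spans positions 4–50: 47 bp.

47 bp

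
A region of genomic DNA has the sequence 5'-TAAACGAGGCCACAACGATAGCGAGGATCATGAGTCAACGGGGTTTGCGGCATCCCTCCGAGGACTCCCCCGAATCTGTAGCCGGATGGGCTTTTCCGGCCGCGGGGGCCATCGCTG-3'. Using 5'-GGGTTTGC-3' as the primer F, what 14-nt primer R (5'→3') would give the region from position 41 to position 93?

5'-AAGCCCATCCGGCT-3'

The product's 3' end on the top strand is position 93.
The reverse primer anneals to the top strand over positions 80–93, i.e. to AGCCGGATGGGCTT.
Its sequence written 5'→3' is the reverse complement: AAGCCCATCCGGCT.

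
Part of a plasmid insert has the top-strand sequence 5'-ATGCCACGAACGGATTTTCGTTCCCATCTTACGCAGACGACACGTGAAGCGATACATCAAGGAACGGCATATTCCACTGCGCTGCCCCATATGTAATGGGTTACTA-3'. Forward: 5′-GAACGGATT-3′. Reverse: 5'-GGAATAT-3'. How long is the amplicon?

68 bp

Scanning the template, GAACGGATT occurs at positions 8–16; this primer anneals to the bottom strand there with its 3' end pointing downstream.
Taking the reverse complement of GGAATAT gives ATATTCC, found at positions 69–75 on the template; the primer anneals here to the top strand with its 3' end pointing upstream.
Product length = (reverse-primer end) − (forward-primer start) + 1 = 75 − 8 + 1 = 68 bp.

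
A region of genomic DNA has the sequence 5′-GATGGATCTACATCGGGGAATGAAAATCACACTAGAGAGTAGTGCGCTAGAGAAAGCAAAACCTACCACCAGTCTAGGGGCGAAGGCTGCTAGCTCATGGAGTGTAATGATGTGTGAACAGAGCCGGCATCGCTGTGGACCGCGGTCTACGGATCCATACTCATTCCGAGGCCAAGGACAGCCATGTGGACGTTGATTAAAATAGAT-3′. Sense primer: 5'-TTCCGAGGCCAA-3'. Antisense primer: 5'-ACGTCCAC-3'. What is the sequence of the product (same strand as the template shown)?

5'-TTCCGAGGCCAAGGACAGCCATGTGGACGT-3'

Forward primer TTCCGAGGCCAA is found on the top strand at positions 164–175.
The reverse primer's reverse complement is GTGGACGT, which matches the template at positions 186–193.
The product is the template from position 164 through 193 (30 bp).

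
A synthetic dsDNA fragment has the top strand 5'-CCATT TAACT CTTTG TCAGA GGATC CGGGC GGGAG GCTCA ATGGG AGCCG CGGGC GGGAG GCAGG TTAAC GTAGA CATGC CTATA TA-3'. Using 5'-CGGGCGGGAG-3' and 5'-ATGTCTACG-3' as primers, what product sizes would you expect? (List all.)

53 bp, 28 bp

The forward primer CGGGCGGGAG matches the top strand at positions 26–35, 51–60.
The reverse primer's reverse complement is CGTAGACAT, matching at positions 70–78.
Each forward site pairs with the reverse site to give a product ending at position 78: sizes 53, 28 bp.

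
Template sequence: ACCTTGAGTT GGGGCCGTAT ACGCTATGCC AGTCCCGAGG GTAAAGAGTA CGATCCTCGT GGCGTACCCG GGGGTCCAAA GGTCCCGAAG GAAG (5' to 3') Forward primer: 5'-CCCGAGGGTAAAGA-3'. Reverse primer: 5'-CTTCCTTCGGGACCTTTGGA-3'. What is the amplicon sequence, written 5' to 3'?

5'-CCCGAGGGTAAAGAGTACGATCCTCGTGGCGTACCCGGGGGTCCAAAGGTCCCGAAGGAAG-3'

Forward primer CCCGAGGGTAAAGA is found on the top strand at positions 34–47.
Taking the reverse complement of CTTCCTTCGGGACCTTTGGA gives TCCAAAGGTCCCGAAGGAAG, found at positions 75–94 on the template; the primer anneals here to the top strand with its 3' end pointing upstream.
The product is the template from position 34 through 94 (61 bp).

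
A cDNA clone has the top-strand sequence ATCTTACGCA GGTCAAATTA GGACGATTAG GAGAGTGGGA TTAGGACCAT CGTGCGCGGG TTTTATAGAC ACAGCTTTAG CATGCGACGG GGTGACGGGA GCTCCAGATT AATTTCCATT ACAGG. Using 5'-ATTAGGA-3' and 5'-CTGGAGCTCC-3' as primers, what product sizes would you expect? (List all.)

91 bp, 82 bp, 68 bp

The forward primer ATTAGGA matches the top strand at positions 17–23, 26–32, 40–46.
The reverse primer's reverse complement is GGAGCTCCAG, matching at positions 98–107.
Each forward site pairs with the reverse site to give a product ending at position 107: sizes 91, 82, 68 bp.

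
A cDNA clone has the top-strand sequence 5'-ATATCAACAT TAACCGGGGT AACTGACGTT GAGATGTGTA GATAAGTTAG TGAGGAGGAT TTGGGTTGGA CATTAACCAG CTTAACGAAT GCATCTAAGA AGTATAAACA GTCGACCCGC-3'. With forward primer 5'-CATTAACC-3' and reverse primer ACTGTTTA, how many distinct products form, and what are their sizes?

Two products: 105 bp, 42 bp

The forward primer CATTAACC matches the top strand at positions 8–15, 71–78.
The reverse primer's reverse complement is TAAACAGT, matching at positions 105–112.
Each forward site pairs with the reverse site to give a product ending at position 112: sizes 105, 42 bp.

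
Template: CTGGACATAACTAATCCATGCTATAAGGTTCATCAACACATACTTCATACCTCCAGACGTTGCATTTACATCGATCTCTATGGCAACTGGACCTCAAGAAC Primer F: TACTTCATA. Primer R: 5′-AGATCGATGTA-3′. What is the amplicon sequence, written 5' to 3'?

5'-TACTTCATACCTCCAGACGTTGCATTTACATCGATCT-3'

Scanning the template, TACTTCATA occurs at positions 41–49; this primer anneals to the bottom strand there with its 3' end pointing downstream.
Taking the reverse complement of AGATCGATGTA gives TACATCGATCT, found at positions 67–77 on the template; the primer anneals here to the top strand with its 3' end pointing upstream.
The product is the template from position 41 through 77 (37 bp).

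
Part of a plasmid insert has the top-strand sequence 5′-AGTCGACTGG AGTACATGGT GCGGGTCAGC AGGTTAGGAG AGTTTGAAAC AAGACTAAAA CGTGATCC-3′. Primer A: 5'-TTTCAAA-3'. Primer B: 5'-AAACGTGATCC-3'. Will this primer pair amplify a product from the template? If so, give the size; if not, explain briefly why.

No product — the primers' 3' ends point away from each other.

Primer A (TTTCAAA) has reverse complement TTTGAAA, which matches the top strand at positions 43–49; primer A anneals to the top strand there with its 3' end pointing upstream toward position 43.
Primer B (AAACGTGATCC) matches the top strand directly at positions 58–68; it anneals to the bottom strand with its 3' end pointing downstream toward position 68.
The 3' ends diverge (primer A extends toward position 1, primer B toward position 68), so the primers never converge on a shared product.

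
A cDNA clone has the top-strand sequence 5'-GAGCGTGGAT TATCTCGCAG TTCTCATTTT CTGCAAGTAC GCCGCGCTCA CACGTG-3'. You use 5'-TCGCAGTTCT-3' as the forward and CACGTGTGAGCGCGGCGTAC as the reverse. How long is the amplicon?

42 bp

Scanning the template, TCGCAGTTCT occurs at positions 15–24; this primer anneals to the bottom strand there with its 3' end pointing downstream.
The reverse primer's reverse complement is GTACGCCGCGCTCACACGTG, which matches the template at positions 37–56.
Amplicon spans positions 15–56: 42 bp.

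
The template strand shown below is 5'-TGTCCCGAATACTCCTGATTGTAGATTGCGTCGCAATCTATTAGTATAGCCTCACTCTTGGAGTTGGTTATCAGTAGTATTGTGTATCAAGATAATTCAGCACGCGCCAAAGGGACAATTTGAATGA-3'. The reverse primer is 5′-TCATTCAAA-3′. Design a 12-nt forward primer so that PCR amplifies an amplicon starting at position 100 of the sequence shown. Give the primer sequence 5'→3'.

5'-GCACGCGCCAAA-3'

The reverse primer's reverse complement TTTGAATGA matches the template at positions 119–127; the product starts at position 100.
The forward primer is identical to the top strand over positions 100–111: GCACGCGCCAAA.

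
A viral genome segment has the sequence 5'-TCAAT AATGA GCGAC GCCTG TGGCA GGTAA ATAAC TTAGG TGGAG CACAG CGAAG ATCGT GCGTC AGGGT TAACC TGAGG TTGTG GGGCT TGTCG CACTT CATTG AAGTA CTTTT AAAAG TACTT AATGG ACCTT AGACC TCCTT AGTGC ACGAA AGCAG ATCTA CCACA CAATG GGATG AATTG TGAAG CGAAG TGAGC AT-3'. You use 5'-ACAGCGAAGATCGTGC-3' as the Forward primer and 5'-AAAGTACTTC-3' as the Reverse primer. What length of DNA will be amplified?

The forward primer matches the template at positions 47–62.
Taking the reverse complement of AAAGTACTTC gives GAAGTACTTT, found at positions 105–114 on the template; the primer anneals here to the top strand with its 3' end pointing upstream.
Amplicon spans positions 47–114: 68 bp.

68 bp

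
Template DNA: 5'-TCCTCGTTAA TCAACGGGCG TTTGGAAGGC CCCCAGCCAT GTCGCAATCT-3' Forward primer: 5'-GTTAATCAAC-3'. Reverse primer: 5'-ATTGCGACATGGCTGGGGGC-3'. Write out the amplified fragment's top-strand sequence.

5'-GTTAATCAACGGGCGTTTGGAAGGCCCCCAGCCATGTCGCAAT-3'

Scanning the template, GTTAATCAAC occurs at positions 6–15; this primer anneals to the bottom strand there with its 3' end pointing downstream.
The reverse primer's reverse complement is GCCCCCAGCCATGTCGCAAT, which matches the template at positions 29–48.
The product is the template from position 6 through 48 (43 bp).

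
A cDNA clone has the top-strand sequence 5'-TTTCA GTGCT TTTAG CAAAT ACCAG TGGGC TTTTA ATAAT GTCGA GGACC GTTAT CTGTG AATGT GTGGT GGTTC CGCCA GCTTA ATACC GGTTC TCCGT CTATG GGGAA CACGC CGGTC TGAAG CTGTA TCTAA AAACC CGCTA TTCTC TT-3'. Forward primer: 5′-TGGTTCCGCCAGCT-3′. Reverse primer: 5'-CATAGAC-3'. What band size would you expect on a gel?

Scanning the template, TGGTTCCGCCAGCT occurs at positions 70–83; this primer anneals to the bottom strand there with its 3' end pointing downstream.
The reverse primer's reverse complement is GTCTATG, which matches the template at positions 99–105.
The product runs from position 70 to position 105, so its length is 105 − 70 + 1 = 36 bp.

36 bp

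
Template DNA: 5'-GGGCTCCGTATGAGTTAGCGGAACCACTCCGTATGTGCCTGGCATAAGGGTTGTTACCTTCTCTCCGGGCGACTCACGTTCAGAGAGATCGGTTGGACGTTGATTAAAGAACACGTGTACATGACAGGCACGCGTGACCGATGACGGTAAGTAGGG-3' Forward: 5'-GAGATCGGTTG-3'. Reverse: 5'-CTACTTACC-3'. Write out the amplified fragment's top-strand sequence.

Scanning the template, GAGATCGGTTG occurs at positions 85–95; this primer anneals to the bottom strand there with its 3' end pointing downstream.
Taking the reverse complement of CTACTTACC gives GGTAAGTAG, found at positions 146–154 on the template; the primer anneals here to the top strand with its 3' end pointing upstream.
The product is the template from position 85 through 154 (70 bp).

5'-GAGATCGGTTGGACGTTGATTAAAGAACACGTGTACATGACAGGCACGCGTGACCGATGACGGTAAGTAG-3'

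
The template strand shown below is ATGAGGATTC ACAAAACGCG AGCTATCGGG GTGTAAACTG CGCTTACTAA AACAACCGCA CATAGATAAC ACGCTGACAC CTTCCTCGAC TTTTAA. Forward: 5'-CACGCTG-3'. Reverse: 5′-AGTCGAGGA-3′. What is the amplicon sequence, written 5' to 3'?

5'-CACGCTGACACCTTCCTCGACT-3'

Scanning the template, CACGCTG occurs at positions 70–76; this primer anneals to the bottom strand there with its 3' end pointing downstream.
Taking the reverse complement of AGTCGAGGA gives TCCTCGACT, found at positions 83–91 on the template; the primer anneals here to the top strand with its 3' end pointing upstream.
The product is the template from position 70 through 91 (22 bp).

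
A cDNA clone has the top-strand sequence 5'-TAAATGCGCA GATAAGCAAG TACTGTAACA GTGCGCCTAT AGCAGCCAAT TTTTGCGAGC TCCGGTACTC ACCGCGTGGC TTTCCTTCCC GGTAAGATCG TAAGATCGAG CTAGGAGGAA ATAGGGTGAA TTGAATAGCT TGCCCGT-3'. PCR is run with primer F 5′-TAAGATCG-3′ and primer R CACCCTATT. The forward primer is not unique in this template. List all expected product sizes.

36 bp, 28 bp

The forward primer TAAGATCG matches the top strand at positions 93–100, 101–108.
The reverse primer's reverse complement is AATAGGGTG, matching at positions 120–128.
Each forward site pairs with the reverse site to give a product ending at position 128: sizes 36, 28 bp.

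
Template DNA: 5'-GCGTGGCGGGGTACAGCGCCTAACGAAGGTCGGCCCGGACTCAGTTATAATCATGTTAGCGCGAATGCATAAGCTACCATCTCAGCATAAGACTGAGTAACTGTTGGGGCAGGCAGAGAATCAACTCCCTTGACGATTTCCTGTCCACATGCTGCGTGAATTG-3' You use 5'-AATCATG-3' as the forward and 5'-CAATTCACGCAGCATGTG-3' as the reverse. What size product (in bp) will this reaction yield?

The forward primer matches the template at positions 49–55.
Reverse complement of the reverse primer: CACATGCTGCGTGAATTG. This occurs on the top strand at positions 146–163.
Amplicon spans positions 49–163: 115 bp.

115 bp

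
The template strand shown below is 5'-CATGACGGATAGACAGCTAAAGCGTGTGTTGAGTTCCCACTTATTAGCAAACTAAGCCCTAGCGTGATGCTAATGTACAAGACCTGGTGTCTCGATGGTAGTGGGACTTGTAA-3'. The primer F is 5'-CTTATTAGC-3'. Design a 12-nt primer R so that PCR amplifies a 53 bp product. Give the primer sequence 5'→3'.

5'-AGACACCAGGTC-3'

The forward primer binds at positions 40–48, so a 53 bp product ends at position 40 + 53 − 1 = 92.
The reverse primer anneals to the top strand over positions 81–92, i.e. to GACCTGGTGTCT.
Its sequence written 5'→3' is the reverse complement: AGACACCAGGTC.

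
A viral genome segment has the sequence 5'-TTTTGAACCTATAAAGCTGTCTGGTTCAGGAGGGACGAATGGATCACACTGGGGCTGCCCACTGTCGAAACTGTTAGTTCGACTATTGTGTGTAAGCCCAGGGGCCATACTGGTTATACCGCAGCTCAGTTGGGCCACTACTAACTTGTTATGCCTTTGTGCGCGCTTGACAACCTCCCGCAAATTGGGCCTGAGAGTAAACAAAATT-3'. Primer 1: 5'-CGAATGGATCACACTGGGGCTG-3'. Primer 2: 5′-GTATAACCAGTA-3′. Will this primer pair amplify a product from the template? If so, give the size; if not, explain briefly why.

Yes — an 84 bp product.

Primer 1 (CGAATGGATCACACTGGGGCTG) matches the top strand at positions 36–57; it acts as a forward primer.
Primer 2's reverse complement is TACTGGTTATAC, matching the top strand at positions 108–119; it acts as a reverse primer.
The 3' ends face each other across positions 36–119, giving an 84 bp product.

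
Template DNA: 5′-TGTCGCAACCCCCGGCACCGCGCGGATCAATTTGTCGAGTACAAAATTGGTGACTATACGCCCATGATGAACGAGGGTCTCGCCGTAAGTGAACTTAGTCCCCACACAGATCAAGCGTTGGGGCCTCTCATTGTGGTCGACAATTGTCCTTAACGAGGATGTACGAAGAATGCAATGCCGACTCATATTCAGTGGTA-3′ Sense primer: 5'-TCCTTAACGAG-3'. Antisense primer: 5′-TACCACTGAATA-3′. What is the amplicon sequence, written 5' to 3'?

5'-TCCTTAACGAGGATGTACGAAGAATGCAATGCCGACTCATATTCAGTGGTA-3'

Forward primer TCCTTAACGAG is found on the top strand at positions 147–157.
The reverse primer's reverse complement is TATTCAGTGGTA, which matches the template at positions 186–197.
The product is the template from position 147 through 197 (51 bp).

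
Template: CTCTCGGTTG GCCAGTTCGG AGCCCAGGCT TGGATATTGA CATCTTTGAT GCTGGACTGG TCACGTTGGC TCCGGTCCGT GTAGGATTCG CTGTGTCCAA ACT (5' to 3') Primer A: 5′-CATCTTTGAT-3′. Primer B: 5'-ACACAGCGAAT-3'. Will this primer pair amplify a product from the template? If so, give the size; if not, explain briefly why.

Primer A (CATCTTTGAT) matches the top strand at positions 41–50; it acts as a forward primer.
Primer B's reverse complement is ATTCGCTGTGT, matching the top strand at positions 86–96; it acts as a reverse primer.
The 3' ends face each other across positions 41–96, giving a 56 bp product.

Yes — a 56 bp product.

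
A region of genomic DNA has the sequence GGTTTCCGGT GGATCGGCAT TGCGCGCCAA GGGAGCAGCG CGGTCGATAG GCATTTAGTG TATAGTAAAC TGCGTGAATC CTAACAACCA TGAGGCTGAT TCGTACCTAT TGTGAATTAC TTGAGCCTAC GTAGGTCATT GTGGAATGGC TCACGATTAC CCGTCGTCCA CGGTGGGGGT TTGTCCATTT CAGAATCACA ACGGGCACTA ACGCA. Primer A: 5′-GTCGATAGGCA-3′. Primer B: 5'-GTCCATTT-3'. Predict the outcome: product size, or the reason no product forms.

Primer A (GTCGATAGGCA) matches the top strand at positions 43–53 (3' end points downstream).
Primer B (GTCCATTT) also matches the top strand directly, at positions 183–190 — its reverse complement AAATGGAC is not present.
Both primers anneal to the bottom strand with 3' ends pointing the same way, so neither can prime synthesis back toward the other.

No product — both primers anneal to the same strand and extend in the same direction.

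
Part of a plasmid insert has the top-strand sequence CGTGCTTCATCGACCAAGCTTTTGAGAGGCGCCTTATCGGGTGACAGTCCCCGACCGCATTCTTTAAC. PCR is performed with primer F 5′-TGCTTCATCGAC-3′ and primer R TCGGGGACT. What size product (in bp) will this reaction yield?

The forward primer matches the template at positions 3–14.
Taking the reverse complement of TCGGGGACT gives AGTCCCCGA, found at positions 46–54 on the template; the primer anneals here to the top strand with its 3' end pointing upstream.
Product length = (reverse-primer end) − (forward-primer start) + 1 = 54 − 3 + 1 = 52 bp.

52 bp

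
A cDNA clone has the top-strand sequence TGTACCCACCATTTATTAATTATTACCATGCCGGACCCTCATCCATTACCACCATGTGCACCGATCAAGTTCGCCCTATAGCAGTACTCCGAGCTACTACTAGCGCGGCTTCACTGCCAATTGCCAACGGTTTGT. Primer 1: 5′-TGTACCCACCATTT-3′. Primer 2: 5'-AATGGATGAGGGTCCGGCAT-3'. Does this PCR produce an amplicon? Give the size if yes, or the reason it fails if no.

Primer 1 (TGTACCCACCATTT) matches the top strand at positions 1–14; it acts as a forward primer.
Primer 2's reverse complement is ATGCCGGACCCTCATCCATT, matching the top strand at positions 28–47; it acts as a reverse primer.
The 3' ends face each other across positions 1–47, giving a 47 bp product.

Yes — a 47 bp product.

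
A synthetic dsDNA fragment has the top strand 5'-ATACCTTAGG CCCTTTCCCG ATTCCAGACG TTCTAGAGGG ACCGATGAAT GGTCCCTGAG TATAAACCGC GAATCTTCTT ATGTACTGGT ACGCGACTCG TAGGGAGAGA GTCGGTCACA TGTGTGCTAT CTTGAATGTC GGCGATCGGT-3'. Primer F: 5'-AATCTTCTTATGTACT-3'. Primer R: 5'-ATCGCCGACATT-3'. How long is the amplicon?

75 bp

Forward primer AATCTTCTTATGTACT is found on the top strand at positions 72–87.
The reverse primer's reverse complement is AATGTCGGCGAT, which matches the template at positions 135–146.
Product length = (reverse-primer end) − (forward-primer start) + 1 = 146 − 72 + 1 = 75 bp.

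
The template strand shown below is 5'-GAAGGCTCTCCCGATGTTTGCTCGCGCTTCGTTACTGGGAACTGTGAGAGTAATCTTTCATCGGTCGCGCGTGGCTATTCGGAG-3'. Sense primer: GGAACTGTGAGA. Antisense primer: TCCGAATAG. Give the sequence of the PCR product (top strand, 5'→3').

5'-GGAACTGTGAGAGTAATCTTTCATCGGTCGCGCGTGGCTATTCGGA-3'

The forward primer matches the template at positions 38–49.
Reverse complement of the reverse primer: CTATTCGGA. This occurs on the top strand at positions 75–83.
The product is the template from position 38 through 83 (46 bp).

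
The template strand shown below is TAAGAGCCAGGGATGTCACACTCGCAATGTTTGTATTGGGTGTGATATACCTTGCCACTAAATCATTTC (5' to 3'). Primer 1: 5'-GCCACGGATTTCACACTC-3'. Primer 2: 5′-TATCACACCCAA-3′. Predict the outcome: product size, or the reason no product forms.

Primer 1 (GCCACGGATTTCACACTC) does not match the top strand, and its reverse complement GAGTGTGAAATCCGTGGC does not match either.
With no annealing site for primer 1, no amplification occurs.

No product — primer 1 has no binding site in the template.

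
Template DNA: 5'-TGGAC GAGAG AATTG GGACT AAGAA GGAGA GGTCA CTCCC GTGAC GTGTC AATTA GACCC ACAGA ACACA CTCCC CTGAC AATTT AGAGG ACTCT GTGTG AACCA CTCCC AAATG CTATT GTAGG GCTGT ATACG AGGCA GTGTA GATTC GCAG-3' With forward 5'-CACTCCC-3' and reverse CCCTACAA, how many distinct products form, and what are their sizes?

The forward primer CACTCCC matches the top strand at positions 34–40, 69–75, 104–110.
The reverse primer's reverse complement is TTGTAGGG, matching at positions 119–126.
Each forward site pairs with the reverse site to give a product ending at position 126: sizes 93, 58, 23 bp.

Three products: 93 bp, 58 bp, 23 bp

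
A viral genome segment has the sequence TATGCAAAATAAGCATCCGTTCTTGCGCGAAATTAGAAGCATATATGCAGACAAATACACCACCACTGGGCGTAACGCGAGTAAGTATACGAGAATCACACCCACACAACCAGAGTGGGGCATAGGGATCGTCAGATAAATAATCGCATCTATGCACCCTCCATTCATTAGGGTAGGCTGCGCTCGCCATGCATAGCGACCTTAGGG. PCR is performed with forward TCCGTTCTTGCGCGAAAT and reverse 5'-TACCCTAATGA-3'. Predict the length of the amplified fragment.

Scanning the template, TCCGTTCTTGCGCGAAAT occurs at positions 16–33; this primer anneals to the bottom strand there with its 3' end pointing downstream.
The reverse primer's reverse complement is TCATTAGGGTA, which matches the template at positions 165–175.
Amplicon spans positions 16–175: 160 bp.

160 bp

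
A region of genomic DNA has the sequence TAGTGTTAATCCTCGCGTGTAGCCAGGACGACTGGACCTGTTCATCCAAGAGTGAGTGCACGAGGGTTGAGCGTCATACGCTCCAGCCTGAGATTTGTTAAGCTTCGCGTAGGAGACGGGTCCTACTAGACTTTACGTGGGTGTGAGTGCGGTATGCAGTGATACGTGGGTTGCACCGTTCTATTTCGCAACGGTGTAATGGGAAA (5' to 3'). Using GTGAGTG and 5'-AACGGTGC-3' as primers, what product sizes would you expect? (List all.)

129 bp, 38 bp

The forward primer GTGAGTG matches the top strand at positions 52–58, 143–149.
The reverse primer's reverse complement is GCACCGTT, matching at positions 173–180.
Each forward site pairs with the reverse site to give a product ending at position 180: sizes 129, 38 bp.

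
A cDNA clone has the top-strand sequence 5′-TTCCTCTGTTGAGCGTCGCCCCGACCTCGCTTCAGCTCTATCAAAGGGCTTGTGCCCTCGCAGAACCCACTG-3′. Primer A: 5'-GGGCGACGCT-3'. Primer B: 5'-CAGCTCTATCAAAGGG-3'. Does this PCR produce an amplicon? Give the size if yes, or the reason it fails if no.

No product — the primers' 3' ends point away from each other.

Primer A (GGGCGACGCT) has reverse complement AGCGTCGCCC, which matches the top strand at positions 12–21; primer A anneals to the top strand there with its 3' end pointing upstream toward position 12.
Primer B (CAGCTCTATCAAAGGG) matches the top strand directly at positions 33–48; it anneals to the bottom strand with its 3' end pointing downstream toward position 48.
The 3' ends diverge (primer A extends toward position 1, primer B toward position 72), so the primers never converge on a shared product.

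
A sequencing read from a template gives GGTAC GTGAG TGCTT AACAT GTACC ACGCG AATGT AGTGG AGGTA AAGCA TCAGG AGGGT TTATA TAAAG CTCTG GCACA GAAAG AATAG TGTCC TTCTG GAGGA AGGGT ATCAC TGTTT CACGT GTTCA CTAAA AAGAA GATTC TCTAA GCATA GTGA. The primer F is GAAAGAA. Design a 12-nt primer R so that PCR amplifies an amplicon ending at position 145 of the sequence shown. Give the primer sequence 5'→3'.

The forward primer binds at positions 81–87; the product's 3' end on the top strand is position 145.
The reverse primer anneals to the top strand over positions 134–145, i.e. to AAAAGAAGATTC.
Its sequence written 5'→3' is the reverse complement: GAATCTTCTTTT.

5'-GAATCTTCTTTT-3'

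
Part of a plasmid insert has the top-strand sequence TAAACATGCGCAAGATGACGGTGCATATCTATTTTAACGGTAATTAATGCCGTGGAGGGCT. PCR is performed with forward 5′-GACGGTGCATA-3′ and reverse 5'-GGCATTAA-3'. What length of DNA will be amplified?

35 bp

Scanning the template, GACGGTGCATA occurs at positions 17–27; this primer anneals to the bottom strand there with its 3' end pointing downstream.
Reverse complement of the reverse primer: TTAATGCC. This occurs on the top strand at positions 44–51.
Product length = (reverse-primer end) − (forward-primer start) + 1 = 51 − 17 + 1 = 35 bp.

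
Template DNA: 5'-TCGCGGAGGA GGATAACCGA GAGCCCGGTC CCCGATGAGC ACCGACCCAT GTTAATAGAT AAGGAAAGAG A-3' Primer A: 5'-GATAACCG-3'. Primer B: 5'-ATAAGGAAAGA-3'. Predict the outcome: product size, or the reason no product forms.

No product — both primers anneal to the same strand and extend in the same direction.

Primer A (GATAACCG) matches the top strand at positions 12–19 (3' end points downstream).
Primer B (ATAAGGAAAGA) also matches the top strand directly, at positions 59–69 — its reverse complement TCTTTCCTTAT is not present.
Both primers anneal to the bottom strand with 3' ends pointing the same way, so neither can prime synthesis back toward the other.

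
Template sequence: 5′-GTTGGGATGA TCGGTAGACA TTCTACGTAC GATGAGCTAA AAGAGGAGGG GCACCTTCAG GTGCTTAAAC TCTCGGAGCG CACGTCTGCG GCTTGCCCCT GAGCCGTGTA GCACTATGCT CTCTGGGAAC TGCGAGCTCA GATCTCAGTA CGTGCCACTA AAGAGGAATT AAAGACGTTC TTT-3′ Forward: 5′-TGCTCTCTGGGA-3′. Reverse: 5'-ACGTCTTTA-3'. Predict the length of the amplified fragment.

62 bp

Scanning the template, TGCTCTCTGGGA occurs at positions 117–128; this primer anneals to the bottom strand there with its 3' end pointing downstream.
The reverse primer's reverse complement is TAAAGACGT, which matches the template at positions 170–178.
Product length = (reverse-primer end) − (forward-primer start) + 1 = 178 − 117 + 1 = 62 bp.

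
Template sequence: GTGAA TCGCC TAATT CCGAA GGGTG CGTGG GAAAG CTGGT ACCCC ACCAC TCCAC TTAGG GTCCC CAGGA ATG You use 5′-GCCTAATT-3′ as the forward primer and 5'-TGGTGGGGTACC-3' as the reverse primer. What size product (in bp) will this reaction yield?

42 bp

Scanning the template, GCCTAATT occurs at positions 8–15; this primer anneals to the bottom strand there with its 3' end pointing downstream.
The reverse primer's reverse complement is GGTACCCCACCA, which matches the template at positions 38–49.
The product runs from position 8 to position 49, so its length is 49 − 8 + 1 = 42 bp.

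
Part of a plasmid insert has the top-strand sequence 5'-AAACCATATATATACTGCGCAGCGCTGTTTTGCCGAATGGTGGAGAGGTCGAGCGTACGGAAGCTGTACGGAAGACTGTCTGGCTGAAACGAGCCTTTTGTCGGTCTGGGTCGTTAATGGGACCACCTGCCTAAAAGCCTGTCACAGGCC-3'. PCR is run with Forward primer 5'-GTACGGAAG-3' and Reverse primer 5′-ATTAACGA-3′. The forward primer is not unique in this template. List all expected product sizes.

64 bp, 53 bp

The forward primer GTACGGAAG matches the top strand at positions 55–63, 66–74.
The reverse primer's reverse complement is TCGTTAAT, matching at positions 111–118.
Each forward site pairs with the reverse site to give a product ending at position 118: sizes 64, 53 bp.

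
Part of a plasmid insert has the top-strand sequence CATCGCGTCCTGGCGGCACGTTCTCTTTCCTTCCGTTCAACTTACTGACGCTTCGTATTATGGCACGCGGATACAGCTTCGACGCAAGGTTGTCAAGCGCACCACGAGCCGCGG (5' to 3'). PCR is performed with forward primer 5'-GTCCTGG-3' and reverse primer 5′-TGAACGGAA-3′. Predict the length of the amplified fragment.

33 bp

The forward primer matches the template at positions 7–13.
The reverse primer's reverse complement is TTCCGTTCA, which matches the template at positions 31–39.
The product runs from position 7 to position 39, so its length is 39 − 7 + 1 = 33 bp.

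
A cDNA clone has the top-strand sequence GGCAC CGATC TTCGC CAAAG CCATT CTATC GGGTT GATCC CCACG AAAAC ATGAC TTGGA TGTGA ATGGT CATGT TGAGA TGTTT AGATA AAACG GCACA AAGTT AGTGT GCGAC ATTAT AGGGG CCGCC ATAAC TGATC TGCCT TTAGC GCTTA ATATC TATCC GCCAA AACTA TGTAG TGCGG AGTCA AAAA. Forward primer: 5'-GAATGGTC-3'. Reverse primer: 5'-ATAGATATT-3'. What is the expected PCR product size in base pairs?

100 bp

The forward primer matches the template at positions 64–71.
Reverse complement of the reverse primer: AATATCTAT. This occurs on the top strand at positions 155–163.
The product runs from position 64 to position 163, so its length is 163 − 64 + 1 = 100 bp.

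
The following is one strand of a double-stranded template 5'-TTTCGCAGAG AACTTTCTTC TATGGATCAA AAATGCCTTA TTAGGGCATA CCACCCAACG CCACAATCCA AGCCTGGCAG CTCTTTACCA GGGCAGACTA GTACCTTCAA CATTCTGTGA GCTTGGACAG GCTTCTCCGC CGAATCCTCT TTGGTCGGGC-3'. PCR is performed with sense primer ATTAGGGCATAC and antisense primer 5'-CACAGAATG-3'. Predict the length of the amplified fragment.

80 bp

Scanning the template, ATTAGGGCATAC occurs at positions 40–51; this primer anneals to the bottom strand there with its 3' end pointing downstream.
Taking the reverse complement of CACAGAATG gives CATTCTGTG, found at positions 111–119 on the template; the primer anneals here to the top strand with its 3' end pointing upstream.
Product length = (reverse-primer end) − (forward-primer start) + 1 = 119 − 40 + 1 = 80 bp.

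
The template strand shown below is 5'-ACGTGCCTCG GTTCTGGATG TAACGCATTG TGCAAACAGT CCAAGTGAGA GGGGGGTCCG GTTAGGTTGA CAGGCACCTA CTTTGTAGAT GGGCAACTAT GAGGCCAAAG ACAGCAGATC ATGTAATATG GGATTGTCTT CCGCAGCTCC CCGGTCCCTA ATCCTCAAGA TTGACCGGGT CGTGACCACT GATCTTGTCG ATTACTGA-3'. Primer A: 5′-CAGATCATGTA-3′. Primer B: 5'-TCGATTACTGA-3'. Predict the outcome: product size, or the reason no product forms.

No product — both primers anneal to the same strand and extend in the same direction.

Primer A (CAGATCATGTA) matches the top strand at positions 115–125 (3' end points downstream).
Primer B (TCGATTACTGA) also matches the top strand directly, at positions 198–208 — its reverse complement TCAGTAATCGA is not present.
Both primers anneal to the bottom strand with 3' ends pointing the same way, so neither can prime synthesis back toward the other.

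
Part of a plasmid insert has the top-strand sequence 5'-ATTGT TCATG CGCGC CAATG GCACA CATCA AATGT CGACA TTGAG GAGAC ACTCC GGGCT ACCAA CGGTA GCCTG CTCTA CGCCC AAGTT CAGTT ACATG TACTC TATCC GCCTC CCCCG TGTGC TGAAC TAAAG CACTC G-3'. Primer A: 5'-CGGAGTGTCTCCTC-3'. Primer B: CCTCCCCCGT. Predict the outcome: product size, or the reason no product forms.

No product — the primers' 3' ends point away from each other.

Primer A (CGGAGTGTCTCCTC) has reverse complement GAGGAGACACTCCG, which matches the top strand at positions 43–56; primer A anneals to the top strand there with its 3' end pointing upstream toward position 43.
Primer B (CCTCCCCCGT) matches the top strand directly at positions 112–121; it anneals to the bottom strand with its 3' end pointing downstream toward position 121.
The 3' ends diverge (primer A extends toward position 1, primer B toward position 141), so the primers never converge on a shared product.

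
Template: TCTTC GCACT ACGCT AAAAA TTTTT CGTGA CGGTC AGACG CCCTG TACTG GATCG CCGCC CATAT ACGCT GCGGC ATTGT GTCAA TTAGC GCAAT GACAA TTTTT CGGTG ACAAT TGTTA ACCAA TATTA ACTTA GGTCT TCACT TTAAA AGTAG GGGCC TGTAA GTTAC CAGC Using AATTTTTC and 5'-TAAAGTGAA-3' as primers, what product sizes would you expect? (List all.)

130 bp, 50 bp

The forward primer AATTTTTC matches the top strand at positions 19–26, 99–106.
The reverse primer's reverse complement is TTCACTTTA, matching at positions 140–148.
Each forward site pairs with the reverse site to give a product ending at position 148: sizes 130, 50 bp.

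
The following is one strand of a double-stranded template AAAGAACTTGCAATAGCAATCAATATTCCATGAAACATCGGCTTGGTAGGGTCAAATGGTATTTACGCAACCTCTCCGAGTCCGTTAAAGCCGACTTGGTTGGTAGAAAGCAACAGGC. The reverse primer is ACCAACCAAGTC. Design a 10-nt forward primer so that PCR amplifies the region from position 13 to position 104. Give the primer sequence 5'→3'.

The reverse primer's reverse complement GACTTGGTTGGT matches the template at positions 93–104; the product starts at position 13.
The forward primer is identical to the top strand over positions 13–22: ATAGCAATCA.

5'-ATAGCAATCA-3'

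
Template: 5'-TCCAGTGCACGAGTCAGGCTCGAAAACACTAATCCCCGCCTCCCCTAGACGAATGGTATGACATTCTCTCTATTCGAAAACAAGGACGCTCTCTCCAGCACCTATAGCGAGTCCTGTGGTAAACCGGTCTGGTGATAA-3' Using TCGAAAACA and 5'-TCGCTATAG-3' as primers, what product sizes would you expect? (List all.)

The forward primer TCGAAAACA matches the top strand at positions 20–28, 74–82.
The reverse primer's reverse complement is CTATAGCGA, matching at positions 102–110.
Each forward site pairs with the reverse site to give a product ending at position 110: sizes 91, 37 bp.

91 bp, 37 bp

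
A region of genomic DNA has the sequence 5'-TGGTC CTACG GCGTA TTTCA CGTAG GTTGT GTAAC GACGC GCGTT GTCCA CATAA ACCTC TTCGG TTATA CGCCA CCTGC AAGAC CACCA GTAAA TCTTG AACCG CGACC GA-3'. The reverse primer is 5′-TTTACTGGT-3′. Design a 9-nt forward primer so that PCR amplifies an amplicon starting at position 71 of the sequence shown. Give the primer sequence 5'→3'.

The reverse primer's reverse complement ACCAGTAAA matches the template at positions 87–95; the product starts at position 71.
The forward primer is identical to the top strand over positions 71–79: CGCCACCTG.

5'-CGCCACCTG-3'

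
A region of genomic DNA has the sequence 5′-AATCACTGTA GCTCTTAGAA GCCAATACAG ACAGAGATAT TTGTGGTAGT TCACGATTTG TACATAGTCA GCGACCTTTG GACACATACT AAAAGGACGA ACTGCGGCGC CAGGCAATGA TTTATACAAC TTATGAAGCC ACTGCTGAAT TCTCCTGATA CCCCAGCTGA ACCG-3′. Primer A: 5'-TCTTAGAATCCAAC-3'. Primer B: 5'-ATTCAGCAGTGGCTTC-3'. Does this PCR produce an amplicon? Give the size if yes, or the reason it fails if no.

Primer A (TCTTAGAATCCAAC) does not match the top strand, and its reverse complement GTTGGATTCTAAGA does not match either.
With no annealing site for primer A, no amplification occurs.

No product — primer A has no binding site in the template.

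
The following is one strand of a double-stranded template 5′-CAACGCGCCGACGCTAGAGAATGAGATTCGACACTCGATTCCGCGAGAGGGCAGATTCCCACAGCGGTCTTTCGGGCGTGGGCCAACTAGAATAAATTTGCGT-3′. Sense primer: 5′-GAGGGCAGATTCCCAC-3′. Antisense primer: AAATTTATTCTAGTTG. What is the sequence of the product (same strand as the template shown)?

5'-GAGGGCAGATTCCCACAGCGGTCTTTCGGGCGTGGGCCAACTAGAATAAATTT-3'

The forward primer matches the template at positions 47–62.
The reverse primer's reverse complement is CAACTAGAATAAATTT, which matches the template at positions 84–99.
The product is the template from position 47 through 99 (53 bp).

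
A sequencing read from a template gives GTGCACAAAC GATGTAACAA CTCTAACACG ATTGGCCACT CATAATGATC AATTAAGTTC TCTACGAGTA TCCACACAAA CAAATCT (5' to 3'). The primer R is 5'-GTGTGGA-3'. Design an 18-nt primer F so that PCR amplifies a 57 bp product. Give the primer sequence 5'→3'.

The reverse primer's reverse complement TCCACAC matches the template at positions 71–77, so the product ends at position 77.
A 57 bp product then starts at position 77 − 57 + 1 = 21.
The forward primer is identical to the top strand there: CTCTAACACGATTGGCCA.

5'-CTCTAACACGATTGGCCA-3'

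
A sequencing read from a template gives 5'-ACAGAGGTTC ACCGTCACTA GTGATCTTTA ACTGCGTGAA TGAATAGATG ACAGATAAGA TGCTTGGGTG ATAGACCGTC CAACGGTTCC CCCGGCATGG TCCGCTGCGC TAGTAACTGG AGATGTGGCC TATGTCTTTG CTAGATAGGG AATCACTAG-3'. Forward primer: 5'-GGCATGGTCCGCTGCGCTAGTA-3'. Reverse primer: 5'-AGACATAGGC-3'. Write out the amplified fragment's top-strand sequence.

5'-GGCATGGTCCGCTGCGCTAGTAACTGGAGATGTGGCCTATGTCT-3'

Forward primer GGCATGGTCCGCTGCGCTAGTA is found on the top strand at positions 94–115.
Taking the reverse complement of AGACATAGGC gives GCCTATGTCT, found at positions 128–137 on the template; the primer anneals here to the top strand with its 3' end pointing upstream.
The product is the template from position 94 through 137 (44 bp).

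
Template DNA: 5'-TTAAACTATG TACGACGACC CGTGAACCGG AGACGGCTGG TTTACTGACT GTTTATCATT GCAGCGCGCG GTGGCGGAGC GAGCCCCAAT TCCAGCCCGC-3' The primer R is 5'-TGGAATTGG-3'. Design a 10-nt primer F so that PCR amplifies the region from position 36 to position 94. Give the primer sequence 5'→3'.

5'-GCTGGTTTAC-3'

The reverse primer's reverse complement CCAATTCCA matches the template at positions 86–94; the product starts at position 36.
The forward primer is identical to the top strand over positions 36–45: GCTGGTTTAC.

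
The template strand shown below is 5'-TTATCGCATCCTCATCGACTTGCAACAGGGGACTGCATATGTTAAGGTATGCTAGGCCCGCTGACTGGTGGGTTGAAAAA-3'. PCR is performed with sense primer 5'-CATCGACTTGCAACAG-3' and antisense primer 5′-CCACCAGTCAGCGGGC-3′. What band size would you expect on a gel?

Scanning the template, CATCGACTTGCAACAG occurs at positions 13–28; this primer anneals to the bottom strand there with its 3' end pointing downstream.
Taking the reverse complement of CCACCAGTCAGCGGGC gives GCCCGCTGACTGGTGG, found at positions 56–71 on the template; the primer anneals here to the top strand with its 3' end pointing upstream.
Amplicon spans positions 13–71: 59 bp.

59 bp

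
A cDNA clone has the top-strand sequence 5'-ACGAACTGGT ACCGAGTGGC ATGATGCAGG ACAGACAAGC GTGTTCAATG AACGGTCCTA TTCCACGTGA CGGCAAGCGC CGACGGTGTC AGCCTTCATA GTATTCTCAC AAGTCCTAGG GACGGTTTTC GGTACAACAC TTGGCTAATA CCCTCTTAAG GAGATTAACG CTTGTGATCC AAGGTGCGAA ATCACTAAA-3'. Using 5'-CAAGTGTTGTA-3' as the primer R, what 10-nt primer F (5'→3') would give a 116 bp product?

The reverse primer's reverse complement TACAACACTTG matches the template at positions 133–143, so the product ends at position 143.
A 116 bp product then starts at position 143 − 116 + 1 = 28.
The forward primer is identical to the top strand there: AGGACAGACA.

5'-AGGACAGACA-3'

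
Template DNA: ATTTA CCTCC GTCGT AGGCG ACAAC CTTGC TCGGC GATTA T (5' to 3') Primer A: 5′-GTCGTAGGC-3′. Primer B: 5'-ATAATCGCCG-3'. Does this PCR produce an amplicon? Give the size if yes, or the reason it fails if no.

Primer A (GTCGTAGGC) matches the top strand at positions 11–19; it acts as a forward primer.
Primer B's reverse complement is CGGCGATTAT, matching the top strand at positions 32–41; it acts as a reverse primer.
The 3' ends face each other across positions 11–41, giving a 31 bp product.

Yes — a 31 bp product.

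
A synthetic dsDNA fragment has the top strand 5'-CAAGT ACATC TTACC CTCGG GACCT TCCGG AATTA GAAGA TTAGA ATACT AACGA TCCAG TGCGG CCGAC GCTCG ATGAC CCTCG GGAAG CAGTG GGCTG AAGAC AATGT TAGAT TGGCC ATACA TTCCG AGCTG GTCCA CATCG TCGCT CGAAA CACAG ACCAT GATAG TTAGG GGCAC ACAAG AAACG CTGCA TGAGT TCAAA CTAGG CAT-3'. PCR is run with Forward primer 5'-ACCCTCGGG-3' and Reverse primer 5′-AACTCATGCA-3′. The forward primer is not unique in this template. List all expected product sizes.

The forward primer ACCCTCGGG matches the top strand at positions 13–21, 79–87.
The reverse primer's reverse complement is TGCATGAGTT, matching at positions 192–201.
Each forward site pairs with the reverse site to give a product ending at position 201: sizes 189, 123 bp.

189 bp, 123 bp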